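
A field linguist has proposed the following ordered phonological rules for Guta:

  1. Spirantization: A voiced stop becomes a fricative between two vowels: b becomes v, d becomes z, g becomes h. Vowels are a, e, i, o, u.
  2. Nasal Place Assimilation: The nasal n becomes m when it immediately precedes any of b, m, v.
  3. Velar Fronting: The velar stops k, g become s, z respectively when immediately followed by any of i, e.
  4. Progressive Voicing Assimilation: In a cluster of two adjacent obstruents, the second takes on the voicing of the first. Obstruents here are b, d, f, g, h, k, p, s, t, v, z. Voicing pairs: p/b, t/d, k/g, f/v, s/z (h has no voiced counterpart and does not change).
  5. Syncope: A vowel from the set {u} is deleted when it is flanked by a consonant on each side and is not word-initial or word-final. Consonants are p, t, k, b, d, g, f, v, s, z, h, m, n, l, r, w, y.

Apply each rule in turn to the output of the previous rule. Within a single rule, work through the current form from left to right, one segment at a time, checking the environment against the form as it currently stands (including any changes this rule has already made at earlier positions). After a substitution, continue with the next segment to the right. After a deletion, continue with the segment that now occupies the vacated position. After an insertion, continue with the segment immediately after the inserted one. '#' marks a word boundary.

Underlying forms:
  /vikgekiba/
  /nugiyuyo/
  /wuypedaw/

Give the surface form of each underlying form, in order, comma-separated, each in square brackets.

/vikgekiba/:
  1 Spirantization: [vikgekiba] → [vikgekiva]
  2 Nasal Place Assimilation: no change — [vikgekiva]
  3 Velar Fronting: [vikgekiva] → [vikzesiva]
  4 Progressive Voicing Assimilation: [vikzesiva] → [viksesiva]
  5 Syncope: no change — [viksesiva]
/nugiyuyo/:
  1 Spirantization: [nugiyuyo] → [nuhiyuyo]
  2 Nasal Place Assimilation: no change — [nuhiyuyo]
  3 Velar Fronting: no change — [nuhiyuyo]
  4 Progressive Voicing Assimilation: no change — [nuhiyuyo]
  5 Syncope: [nuhiyuyo] → [nhiyyo]
/wuypedaw/:
  1 Spirantization: [wuypedaw] → [wuypezaw]
  2 Nasal Place Assimilation: no change — [wuypezaw]
  3 Velar Fronting: no change — [wuypezaw]
  4 Progressive Voicing Assimilation: no change — [wuypezaw]
  5 Syncope: [wuypezaw] → [wypezaw]

[viksesiva], [nhiyyo], [wypezaw]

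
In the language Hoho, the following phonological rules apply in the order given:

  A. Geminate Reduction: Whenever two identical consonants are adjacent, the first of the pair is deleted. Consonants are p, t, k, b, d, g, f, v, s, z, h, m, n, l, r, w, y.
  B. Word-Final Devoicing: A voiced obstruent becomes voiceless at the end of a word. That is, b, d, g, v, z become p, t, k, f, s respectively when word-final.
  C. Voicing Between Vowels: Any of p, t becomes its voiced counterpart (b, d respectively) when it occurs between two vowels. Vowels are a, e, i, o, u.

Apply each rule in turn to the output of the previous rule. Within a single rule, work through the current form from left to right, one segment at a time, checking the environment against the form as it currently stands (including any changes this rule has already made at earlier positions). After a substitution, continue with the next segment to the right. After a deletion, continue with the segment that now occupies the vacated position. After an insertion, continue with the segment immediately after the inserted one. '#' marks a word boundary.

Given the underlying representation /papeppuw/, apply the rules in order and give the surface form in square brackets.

[pabebuw]

A Geminate Reduction: [papeppuw] → [papepuw]
B Word-Final Devoicing: no change — [papepuw]
C Voicing Between Vowels: [papepuw] → [pabebuw]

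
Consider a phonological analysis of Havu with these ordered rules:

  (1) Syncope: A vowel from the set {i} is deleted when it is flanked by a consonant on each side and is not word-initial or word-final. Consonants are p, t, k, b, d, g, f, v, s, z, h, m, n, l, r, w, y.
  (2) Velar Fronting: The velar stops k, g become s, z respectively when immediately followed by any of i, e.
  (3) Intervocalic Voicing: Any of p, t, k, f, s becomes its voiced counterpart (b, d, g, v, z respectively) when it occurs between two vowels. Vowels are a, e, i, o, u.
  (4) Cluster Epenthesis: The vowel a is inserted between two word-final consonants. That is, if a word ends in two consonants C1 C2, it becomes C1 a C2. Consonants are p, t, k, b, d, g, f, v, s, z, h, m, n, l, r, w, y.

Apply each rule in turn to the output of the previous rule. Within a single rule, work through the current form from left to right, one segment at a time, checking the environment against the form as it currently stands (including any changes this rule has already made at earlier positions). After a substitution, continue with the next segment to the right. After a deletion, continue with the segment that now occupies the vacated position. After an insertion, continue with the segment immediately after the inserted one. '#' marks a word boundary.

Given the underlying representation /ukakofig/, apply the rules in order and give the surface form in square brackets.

(1) Syncope: [ukakofig] → [ukakofg]
(2) Velar Fronting: no change — [ukakofg]
(3) Intervocalic Voicing: [ukakofg] → [ugagofg]
(4) Cluster Epenthesis: [ugagofg] → [ugagofag]

[ugagofag]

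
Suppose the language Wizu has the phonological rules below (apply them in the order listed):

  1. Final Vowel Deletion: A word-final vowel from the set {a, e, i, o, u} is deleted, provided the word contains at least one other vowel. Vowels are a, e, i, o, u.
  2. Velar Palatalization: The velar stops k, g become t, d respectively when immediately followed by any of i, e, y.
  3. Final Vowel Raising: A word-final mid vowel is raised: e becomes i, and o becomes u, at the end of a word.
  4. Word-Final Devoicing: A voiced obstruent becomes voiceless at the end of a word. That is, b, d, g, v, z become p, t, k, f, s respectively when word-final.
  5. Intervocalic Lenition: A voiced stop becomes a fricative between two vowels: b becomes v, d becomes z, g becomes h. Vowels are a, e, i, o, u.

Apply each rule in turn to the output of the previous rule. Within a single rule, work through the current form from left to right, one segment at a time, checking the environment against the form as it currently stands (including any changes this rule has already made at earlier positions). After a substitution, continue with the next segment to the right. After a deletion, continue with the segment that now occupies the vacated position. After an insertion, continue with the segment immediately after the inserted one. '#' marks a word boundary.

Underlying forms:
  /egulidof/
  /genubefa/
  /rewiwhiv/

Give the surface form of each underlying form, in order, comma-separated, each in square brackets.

[ehulizof], [denuvef], [rewiwhif]

/egulidof/:
  1 Final Vowel Deletion: no change — [egulidof]
  2 Velar Palatalization: no change — [egulidof]
  3 Final Vowel Raising: no change — [egulidof]
  4 Word-Final Devoicing: no change — [egulidof]
  5 Intervocalic Lenition: [egulidof] → [ehulizof]
/genubefa/:
  1 Final Vowel Deletion: [genubefa] → [genubef]
  2 Velar Palatalization: [genubef] → [denubef]
  3 Final Vowel Raising: no change — [denubef]
  4 Word-Final Devoicing: no change — [denubef]
  5 Intervocalic Lenition: [denubef] → [denuvef]
/rewiwhiv/:
  1 Final Vowel Deletion: no change — [rewiwhiv]
  2 Velar Palatalization: no change — [rewiwhiv]
  3 Final Vowel Raising: no change — [rewiwhiv]
  4 Word-Final Devoicing: [rewiwhiv] → [rewiwhif]
  5 Intervocalic Lenition: no change — [rewiwhif]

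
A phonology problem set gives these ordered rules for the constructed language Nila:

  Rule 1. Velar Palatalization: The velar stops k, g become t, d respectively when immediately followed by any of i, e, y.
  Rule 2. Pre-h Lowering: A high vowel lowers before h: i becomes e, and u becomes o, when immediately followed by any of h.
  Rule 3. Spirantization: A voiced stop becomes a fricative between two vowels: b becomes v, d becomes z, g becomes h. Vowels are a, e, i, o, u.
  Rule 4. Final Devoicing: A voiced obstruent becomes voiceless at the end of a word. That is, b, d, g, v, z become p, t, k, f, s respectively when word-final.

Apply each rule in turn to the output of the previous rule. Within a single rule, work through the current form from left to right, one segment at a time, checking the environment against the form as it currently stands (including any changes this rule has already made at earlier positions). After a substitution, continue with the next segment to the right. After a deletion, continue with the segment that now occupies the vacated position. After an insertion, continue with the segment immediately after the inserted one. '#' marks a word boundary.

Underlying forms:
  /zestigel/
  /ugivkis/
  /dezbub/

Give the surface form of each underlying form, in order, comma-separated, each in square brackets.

[zestizel], [uzivtis], [dezbup]

/zestigel/:
  Rule 1 Velar Palatalization: [zestigel] → [zestidel]
  Rule 2 Pre-h Lowering: no change — [zestidel]
  Rule 3 Spirantization: [zestidel] → [zestizel]
  Rule 4 Final Devoicing: no change — [zestizel]
/ugivkis/:
  Rule 1 Velar Palatalization: [ugivkis] → [udivtis]
  Rule 2 Pre-h Lowering: no change — [udivtis]
  Rule 3 Spirantization: [udivtis] → [uzivtis]
  Rule 4 Final Devoicing: no change — [uzivtis]
/dezbub/:
  Rule 1 Velar Palatalization: no change — [dezbub]
  Rule 2 Pre-h Lowering: no change — [dezbub]
  Rule 3 Spirantization: no change — [dezbub]
  Rule 4 Final Devoicing: [dezbub] → [dezbup]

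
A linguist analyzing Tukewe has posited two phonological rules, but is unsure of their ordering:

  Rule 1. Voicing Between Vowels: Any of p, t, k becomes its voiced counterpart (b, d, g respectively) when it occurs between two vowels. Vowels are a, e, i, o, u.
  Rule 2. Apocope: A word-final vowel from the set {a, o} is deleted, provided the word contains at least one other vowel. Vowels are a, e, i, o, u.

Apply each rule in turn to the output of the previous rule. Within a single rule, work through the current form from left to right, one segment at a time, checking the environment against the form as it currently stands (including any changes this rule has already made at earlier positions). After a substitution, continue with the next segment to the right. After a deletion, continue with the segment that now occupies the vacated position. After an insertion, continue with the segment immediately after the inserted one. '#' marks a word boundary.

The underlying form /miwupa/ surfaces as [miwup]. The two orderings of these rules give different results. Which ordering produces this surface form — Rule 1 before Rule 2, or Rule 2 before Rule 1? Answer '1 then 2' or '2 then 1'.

Order 1 then 2:
  1 Voicing Between Vowels: [miwupa] → [miwuba]
  2 Apocope: [miwuba] → [miwub]
  result: [miwub]
Order 2 then 1:
  2 Apocope: [miwupa] → [miwup]
  1 Voicing Between Vowels: no change — [miwup]
  result: [miwup]

2 then 1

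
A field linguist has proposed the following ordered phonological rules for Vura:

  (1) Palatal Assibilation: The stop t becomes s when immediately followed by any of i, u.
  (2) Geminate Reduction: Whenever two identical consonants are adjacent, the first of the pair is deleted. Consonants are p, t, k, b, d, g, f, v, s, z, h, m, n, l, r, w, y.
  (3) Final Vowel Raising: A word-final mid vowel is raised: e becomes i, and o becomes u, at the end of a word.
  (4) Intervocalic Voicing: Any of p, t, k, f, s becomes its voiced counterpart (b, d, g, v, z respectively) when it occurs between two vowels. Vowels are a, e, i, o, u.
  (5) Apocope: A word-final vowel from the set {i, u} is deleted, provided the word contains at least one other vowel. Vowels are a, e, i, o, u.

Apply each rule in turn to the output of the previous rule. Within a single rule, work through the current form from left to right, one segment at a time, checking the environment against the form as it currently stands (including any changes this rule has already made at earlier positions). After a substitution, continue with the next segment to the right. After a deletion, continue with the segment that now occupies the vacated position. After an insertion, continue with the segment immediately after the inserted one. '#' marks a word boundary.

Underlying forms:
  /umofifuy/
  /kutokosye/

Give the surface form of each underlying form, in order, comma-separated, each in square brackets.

[umovivuy], [kudogosy]

/umofifuy/:
  (1) Palatal Assibilation: no change — [umofifuy]
  (2) Geminate Reduction: no change — [umofifuy]
  (3) Final Vowel Raising: no change — [umofifuy]
  (4) Intervocalic Voicing: [umofifuy] → [umovivuy]
  (5) Apocope: no change — [umovivuy]
/kutokosye/:
  (1) Palatal Assibilation: no change — [kutokosye]
  (2) Geminate Reduction: no change — [kutokosye]
  (3) Final Vowel Raising: [kutokosye] → [kutokosyi]
  (4) Intervocalic Voicing: [kutokosyi] → [kudogosyi]
  (5) Apocope: [kudogosyi] → [kudogosy]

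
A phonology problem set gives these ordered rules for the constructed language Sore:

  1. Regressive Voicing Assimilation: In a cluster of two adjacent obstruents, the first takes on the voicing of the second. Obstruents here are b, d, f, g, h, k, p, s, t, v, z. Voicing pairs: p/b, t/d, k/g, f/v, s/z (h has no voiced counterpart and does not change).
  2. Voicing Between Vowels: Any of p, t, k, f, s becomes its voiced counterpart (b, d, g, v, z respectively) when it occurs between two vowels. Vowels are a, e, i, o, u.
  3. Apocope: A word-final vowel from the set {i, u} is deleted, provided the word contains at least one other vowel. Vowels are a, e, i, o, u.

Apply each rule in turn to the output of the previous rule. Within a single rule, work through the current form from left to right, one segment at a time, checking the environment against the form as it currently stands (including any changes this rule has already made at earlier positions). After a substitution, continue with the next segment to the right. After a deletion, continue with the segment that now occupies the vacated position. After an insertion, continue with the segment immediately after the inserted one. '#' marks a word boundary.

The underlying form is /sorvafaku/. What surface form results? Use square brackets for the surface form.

[sorvavag]

1 Regressive Voicing Assimilation: no change — [sorvafaku]
2 Voicing Between Vowels: [sorvafaku] → [sorvavagu]
3 Apocope: [sorvavagu] → [sorvavag]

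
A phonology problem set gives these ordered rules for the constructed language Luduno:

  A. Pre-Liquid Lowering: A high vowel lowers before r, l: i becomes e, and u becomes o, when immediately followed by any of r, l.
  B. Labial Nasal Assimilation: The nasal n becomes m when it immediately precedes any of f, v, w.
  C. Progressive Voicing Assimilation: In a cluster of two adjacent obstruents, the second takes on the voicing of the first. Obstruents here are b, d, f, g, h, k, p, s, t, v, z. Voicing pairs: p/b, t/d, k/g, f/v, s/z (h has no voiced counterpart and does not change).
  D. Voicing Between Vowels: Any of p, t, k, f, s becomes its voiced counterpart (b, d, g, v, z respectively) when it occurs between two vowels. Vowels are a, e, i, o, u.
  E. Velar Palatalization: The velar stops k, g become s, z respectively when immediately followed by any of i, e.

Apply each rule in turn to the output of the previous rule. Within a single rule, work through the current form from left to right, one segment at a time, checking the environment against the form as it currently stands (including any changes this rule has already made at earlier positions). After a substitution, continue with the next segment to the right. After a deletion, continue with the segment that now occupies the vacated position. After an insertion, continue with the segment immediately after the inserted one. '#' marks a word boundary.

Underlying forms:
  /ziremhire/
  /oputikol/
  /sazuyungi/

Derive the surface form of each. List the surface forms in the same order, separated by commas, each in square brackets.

[zeremhere], [obudigol], [sazuyunzi]

/ziremhire/:
  A Pre-Liquid Lowering: [ziremhire] → [zeremhere]
  B Labial Nasal Assimilation: no change — [zeremhere]
  C Progressive Voicing Assimilation: no change — [zeremhere]
  D Voicing Between Vowels: no change — [zeremhere]
  E Velar Palatalization: no change — [zeremhere]
/oputikol/:
  A Pre-Liquid Lowering: no change — [oputikol]
  B Labial Nasal Assimilation: no change — [oputikol]
  C Progressive Voicing Assimilation: no change — [oputikol]
  D Voicing Between Vowels: [oputikol] → [obudigol]
  E Velar Palatalization: no change — [obudigol]
/sazuyungi/:
  A Pre-Liquid Lowering: no change — [sazuyungi]
  B Labial Nasal Assimilation: no change — [sazuyungi]
  C Progressive Voicing Assimilation: no change — [sazuyungi]
  D Voicing Between Vowels: no change — [sazuyungi]
  E Velar Palatalization: [sazuyungi] → [sazuyunzi]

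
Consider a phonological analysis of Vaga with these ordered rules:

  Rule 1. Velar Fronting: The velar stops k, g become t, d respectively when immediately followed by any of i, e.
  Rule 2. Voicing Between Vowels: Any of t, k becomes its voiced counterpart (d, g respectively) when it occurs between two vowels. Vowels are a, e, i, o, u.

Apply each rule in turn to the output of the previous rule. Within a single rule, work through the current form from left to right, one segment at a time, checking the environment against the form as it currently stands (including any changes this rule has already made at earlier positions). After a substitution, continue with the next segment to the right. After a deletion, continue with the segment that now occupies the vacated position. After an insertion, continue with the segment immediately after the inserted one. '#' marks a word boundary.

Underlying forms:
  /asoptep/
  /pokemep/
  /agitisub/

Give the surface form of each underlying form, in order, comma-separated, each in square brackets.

/asoptep/:
  Rule 1 Velar Fronting: no change — [asoptep]
  Rule 2 Voicing Between Vowels: no change — [asoptep]
/pokemep/:
  Rule 1 Velar Fronting: [pokemep] → [potemep]
  Rule 2 Voicing Between Vowels: [potemep] → [podemep]
/agitisub/:
  Rule 1 Velar Fronting: [agitisub] → [aditisub]
  Rule 2 Voicing Between Vowels: [aditisub] → [adidisub]

[asoptep], [podemep], [adidisub]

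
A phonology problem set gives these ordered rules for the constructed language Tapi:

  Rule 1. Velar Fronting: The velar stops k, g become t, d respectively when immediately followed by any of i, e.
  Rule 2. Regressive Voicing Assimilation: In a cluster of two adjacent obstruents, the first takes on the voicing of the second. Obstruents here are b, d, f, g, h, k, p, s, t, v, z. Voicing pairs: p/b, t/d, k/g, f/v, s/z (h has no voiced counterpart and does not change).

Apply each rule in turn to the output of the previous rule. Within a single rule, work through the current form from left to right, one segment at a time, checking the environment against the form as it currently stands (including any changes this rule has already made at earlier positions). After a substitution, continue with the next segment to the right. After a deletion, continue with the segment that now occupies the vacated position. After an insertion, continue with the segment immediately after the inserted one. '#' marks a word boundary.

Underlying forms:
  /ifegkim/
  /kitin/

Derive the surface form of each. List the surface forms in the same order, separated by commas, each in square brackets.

[ifektim], [titin]

/ifegkim/:
  Rule 1 Velar Fronting: [ifegkim] → [ifegtim]
  Rule 2 Regressive Voicing Assimilation: [ifegtim] → [ifektim]
/kitin/:
  Rule 1 Velar Fronting: [kitin] → [titin]
  Rule 2 Regressive Voicing Assimilation: no change — [titin]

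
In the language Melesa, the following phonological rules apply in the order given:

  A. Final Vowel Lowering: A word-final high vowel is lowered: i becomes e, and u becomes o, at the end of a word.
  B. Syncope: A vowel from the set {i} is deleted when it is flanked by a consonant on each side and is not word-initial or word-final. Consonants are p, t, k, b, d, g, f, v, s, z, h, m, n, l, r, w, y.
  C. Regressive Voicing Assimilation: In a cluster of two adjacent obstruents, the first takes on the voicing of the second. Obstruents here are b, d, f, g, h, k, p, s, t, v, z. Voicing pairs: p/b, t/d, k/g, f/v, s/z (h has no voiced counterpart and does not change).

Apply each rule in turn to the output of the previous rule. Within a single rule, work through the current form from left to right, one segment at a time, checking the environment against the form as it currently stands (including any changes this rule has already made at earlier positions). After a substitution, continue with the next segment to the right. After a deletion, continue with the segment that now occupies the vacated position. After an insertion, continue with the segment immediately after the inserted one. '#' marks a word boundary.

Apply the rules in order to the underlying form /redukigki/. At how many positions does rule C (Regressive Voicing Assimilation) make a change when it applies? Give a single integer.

2

A Final Vowel Lowering: [redukigki] → [redukigke]
B Syncope: [redukigke] → [redukgke]
C Regressive Voicing Assimilation: [redukgke] → [redugkke]
Rule C changed 2 position(s).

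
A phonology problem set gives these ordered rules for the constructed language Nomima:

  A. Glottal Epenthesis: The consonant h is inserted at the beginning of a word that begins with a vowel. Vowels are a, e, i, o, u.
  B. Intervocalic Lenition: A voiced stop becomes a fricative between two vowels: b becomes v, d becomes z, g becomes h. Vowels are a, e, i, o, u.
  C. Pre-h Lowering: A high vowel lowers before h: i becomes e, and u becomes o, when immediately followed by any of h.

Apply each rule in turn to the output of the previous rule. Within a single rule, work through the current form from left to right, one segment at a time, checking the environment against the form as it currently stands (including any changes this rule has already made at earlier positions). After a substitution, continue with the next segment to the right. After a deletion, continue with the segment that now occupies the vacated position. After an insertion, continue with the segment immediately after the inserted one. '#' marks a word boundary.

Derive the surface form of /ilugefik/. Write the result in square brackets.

[hilohefik]

A Glottal Epenthesis: [ilugefik] → [hilugefik]
B Intervocalic Lenition: [hilugefik] → [hiluhefik]
C Pre-h Lowering: [hiluhefik] → [hilohefik]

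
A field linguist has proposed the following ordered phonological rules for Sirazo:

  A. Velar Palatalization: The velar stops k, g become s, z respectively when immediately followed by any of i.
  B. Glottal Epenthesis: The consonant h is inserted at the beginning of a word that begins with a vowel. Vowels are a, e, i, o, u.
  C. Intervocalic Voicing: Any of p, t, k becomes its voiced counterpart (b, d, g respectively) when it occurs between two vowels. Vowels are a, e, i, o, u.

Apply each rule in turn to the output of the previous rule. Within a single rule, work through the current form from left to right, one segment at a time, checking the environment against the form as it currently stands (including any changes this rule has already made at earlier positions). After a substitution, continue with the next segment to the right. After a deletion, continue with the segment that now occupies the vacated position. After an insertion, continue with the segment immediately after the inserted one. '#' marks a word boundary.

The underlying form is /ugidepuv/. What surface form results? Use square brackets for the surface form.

[huzidebuv]

A Velar Palatalization: [ugidepuv] → [uzidepuv]
B Glottal Epenthesis: [uzidepuv] → [huzidepuv]
C Intervocalic Voicing: [huzidepuv] → [huzidebuv]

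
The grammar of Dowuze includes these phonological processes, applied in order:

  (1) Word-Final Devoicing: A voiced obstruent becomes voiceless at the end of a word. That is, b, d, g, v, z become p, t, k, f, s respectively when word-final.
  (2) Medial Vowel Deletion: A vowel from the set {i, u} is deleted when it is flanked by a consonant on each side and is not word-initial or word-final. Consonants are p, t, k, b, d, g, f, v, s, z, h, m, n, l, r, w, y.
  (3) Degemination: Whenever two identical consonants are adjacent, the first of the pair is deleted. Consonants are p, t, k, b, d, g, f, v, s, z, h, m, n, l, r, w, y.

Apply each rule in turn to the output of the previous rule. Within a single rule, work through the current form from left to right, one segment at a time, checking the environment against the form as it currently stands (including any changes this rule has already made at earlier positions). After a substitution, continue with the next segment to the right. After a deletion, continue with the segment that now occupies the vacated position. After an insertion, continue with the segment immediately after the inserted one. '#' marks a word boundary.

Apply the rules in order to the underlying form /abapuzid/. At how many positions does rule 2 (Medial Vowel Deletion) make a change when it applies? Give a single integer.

(1) Word-Final Devoicing: [abapuzid] → [abapuzit]
(2) Medial Vowel Deletion: [abapuzit] → [abapzt]
(3) Degemination: no change — [abapzt]
Rule 2 changed 2 position(s).

2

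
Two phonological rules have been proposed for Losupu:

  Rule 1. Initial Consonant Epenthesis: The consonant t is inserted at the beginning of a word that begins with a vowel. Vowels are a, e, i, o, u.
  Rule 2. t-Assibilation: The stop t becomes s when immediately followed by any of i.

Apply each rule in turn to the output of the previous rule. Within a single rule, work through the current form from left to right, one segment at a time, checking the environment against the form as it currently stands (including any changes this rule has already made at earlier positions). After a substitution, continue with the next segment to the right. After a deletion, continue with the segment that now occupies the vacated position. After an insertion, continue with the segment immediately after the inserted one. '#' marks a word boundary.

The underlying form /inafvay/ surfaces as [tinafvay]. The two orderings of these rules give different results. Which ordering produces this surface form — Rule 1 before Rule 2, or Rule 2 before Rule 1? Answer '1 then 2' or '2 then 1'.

Order 1 then 2:
  1 Initial Consonant Epenthesis: [inafvay] → [tinafvay]
  2 t-Assibilation: [tinafvay] → [sinafvay]
  result: [sinafvay]
Order 2 then 1:
  2 t-Assibilation: no change — [inafvay]
  1 Initial Consonant Epenthesis: [inafvay] → [tinafvay]
  result: [tinafvay]

2 then 1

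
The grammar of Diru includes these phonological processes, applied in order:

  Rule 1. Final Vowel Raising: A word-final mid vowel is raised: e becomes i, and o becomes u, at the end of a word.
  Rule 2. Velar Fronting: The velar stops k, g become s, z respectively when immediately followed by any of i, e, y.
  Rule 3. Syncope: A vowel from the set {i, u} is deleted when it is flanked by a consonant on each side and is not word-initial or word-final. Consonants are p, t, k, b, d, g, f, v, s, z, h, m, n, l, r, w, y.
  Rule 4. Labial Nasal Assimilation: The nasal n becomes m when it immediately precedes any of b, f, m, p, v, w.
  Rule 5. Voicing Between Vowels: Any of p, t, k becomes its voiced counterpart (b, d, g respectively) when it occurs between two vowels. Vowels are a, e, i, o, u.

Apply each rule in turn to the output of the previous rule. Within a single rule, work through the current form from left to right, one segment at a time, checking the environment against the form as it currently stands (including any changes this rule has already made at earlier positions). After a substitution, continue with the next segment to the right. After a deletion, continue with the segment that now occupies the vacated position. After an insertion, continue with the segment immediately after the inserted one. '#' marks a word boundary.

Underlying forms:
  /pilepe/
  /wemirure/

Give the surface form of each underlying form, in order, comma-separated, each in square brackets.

/pilepe/:
  Rule 1 Final Vowel Raising: [pilepe] → [pilepi]
  Rule 2 Velar Fronting: no change — [pilepi]
  Rule 3 Syncope: [pilepi] → [plepi]
  Rule 4 Labial Nasal Assimilation: no change — [plepi]
  Rule 5 Voicing Between Vowels: [plepi] → [plebi]
/wemirure/:
  Rule 1 Final Vowel Raising: [wemirure] → [wemiruri]
  Rule 2 Velar Fronting: no change — [wemiruri]
  Rule 3 Syncope: [wemiruri] → [wemrri]
  Rule 4 Labial Nasal Assimilation: no change — [wemrri]
  Rule 5 Voicing Between Vowels: no change — [wemrri]

[plebi], [wemrri]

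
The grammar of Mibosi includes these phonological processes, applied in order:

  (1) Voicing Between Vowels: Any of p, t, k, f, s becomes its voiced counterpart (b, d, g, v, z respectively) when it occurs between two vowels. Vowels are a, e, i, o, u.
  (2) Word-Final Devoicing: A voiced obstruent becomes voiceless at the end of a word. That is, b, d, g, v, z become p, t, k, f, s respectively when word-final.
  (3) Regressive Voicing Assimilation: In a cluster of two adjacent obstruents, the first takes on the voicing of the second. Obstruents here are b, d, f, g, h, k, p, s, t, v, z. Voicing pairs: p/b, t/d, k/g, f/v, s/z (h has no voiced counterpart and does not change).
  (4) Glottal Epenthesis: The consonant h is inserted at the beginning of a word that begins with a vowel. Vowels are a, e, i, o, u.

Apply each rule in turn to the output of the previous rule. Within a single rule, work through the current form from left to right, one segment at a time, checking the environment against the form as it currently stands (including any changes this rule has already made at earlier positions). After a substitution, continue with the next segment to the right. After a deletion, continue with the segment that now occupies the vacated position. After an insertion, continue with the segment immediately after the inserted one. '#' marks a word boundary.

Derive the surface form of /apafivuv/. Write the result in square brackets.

(1) Voicing Between Vowels: [apafivuv] → [abavivuv]
(2) Word-Final Devoicing: [abavivuv] → [abavivuf]
(3) Regressive Voicing Assimilation: no change — [abavivuf]
(4) Glottal Epenthesis: [abavivuf] → [habavivuf]

[habavivuf]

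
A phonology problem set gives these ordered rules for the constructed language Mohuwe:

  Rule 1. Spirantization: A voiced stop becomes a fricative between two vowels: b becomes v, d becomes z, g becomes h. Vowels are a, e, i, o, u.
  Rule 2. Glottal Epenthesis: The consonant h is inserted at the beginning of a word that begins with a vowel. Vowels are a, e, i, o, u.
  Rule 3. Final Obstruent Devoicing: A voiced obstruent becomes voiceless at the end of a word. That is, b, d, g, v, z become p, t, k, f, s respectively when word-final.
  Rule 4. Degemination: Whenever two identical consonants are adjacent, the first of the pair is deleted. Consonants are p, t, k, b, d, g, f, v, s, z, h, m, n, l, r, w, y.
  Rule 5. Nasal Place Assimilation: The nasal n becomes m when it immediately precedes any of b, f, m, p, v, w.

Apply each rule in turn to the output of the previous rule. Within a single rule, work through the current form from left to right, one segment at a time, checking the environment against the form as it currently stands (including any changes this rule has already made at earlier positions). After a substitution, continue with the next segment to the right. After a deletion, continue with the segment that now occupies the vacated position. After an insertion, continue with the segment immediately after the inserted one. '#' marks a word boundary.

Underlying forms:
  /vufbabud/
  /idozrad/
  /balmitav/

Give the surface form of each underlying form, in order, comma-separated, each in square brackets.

/vufbabud/:
  Rule 1 Spirantization: [vufbabud] → [vufbavud]
  Rule 2 Glottal Epenthesis: no change — [vufbavud]
  Rule 3 Final Obstruent Devoicing: [vufbavud] → [vufbavut]
  Rule 4 Degemination: no change — [vufbavut]
  Rule 5 Nasal Place Assimilation: no change — [vufbavut]
/idozrad/:
  Rule 1 Spirantization: [idozrad] → [izozrad]
  Rule 2 Glottal Epenthesis: [izozrad] → [hizozrad]
  Rule 3 Final Obstruent Devoicing: [hizozrad] → [hizozrat]
  Rule 4 Degemination: no change — [hizozrat]
  Rule 5 Nasal Place Assimilation: no change — [hizozrat]
/balmitav/:
  Rule 1 Spirantization: no change — [balmitav]
  Rule 2 Glottal Epenthesis: no change — [balmitav]
  Rule 3 Final Obstruent Devoicing: [balmitav] → [balmitaf]
  Rule 4 Degemination: no change — [balmitaf]
  Rule 5 Nasal Place Assimilation: no change — [balmitaf]

[vufbavut], [hizozrat], [balmitaf]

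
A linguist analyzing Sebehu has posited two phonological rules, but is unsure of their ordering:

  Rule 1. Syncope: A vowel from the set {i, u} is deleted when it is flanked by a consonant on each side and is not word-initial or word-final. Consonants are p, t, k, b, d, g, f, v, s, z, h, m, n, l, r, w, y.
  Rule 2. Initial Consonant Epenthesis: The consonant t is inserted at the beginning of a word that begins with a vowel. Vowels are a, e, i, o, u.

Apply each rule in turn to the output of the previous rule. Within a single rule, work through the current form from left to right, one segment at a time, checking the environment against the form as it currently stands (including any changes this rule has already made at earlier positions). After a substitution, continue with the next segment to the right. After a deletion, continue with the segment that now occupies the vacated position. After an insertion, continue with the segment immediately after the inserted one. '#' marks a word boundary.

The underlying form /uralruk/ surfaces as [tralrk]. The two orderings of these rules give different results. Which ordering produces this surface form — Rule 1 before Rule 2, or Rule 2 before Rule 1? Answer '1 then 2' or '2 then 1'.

2 then 1

Order 1 then 2:
  1 Syncope: [uralruk] → [uralrk]
  2 Initial Consonant Epenthesis: [uralrk] → [turalrk]
  result: [turalrk]
Order 2 then 1:
  2 Initial Consonant Epenthesis: [uralruk] → [turalruk]
  1 Syncope: [turalruk] → [tralrk]
  result: [tralrk]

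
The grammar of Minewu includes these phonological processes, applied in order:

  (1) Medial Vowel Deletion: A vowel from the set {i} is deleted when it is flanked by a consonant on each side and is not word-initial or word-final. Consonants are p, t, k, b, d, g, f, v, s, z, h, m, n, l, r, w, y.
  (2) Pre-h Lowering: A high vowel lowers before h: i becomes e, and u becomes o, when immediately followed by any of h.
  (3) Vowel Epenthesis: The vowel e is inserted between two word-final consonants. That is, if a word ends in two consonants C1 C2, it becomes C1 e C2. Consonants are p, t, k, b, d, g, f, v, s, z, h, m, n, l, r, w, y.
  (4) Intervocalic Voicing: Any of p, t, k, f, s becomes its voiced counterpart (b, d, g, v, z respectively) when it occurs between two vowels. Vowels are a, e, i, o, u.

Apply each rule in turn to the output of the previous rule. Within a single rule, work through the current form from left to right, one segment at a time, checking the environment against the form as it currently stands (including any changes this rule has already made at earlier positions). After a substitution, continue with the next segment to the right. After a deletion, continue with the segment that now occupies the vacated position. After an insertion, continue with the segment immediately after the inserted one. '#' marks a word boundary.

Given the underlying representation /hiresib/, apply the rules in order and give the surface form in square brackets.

[hrezeb]

(1) Medial Vowel Deletion: [hiresib] → [hresb]
(2) Pre-h Lowering: no change — [hresb]
(3) Vowel Epenthesis: [hresb] → [hreseb]
(4) Intervocalic Voicing: [hreseb] → [hrezeb]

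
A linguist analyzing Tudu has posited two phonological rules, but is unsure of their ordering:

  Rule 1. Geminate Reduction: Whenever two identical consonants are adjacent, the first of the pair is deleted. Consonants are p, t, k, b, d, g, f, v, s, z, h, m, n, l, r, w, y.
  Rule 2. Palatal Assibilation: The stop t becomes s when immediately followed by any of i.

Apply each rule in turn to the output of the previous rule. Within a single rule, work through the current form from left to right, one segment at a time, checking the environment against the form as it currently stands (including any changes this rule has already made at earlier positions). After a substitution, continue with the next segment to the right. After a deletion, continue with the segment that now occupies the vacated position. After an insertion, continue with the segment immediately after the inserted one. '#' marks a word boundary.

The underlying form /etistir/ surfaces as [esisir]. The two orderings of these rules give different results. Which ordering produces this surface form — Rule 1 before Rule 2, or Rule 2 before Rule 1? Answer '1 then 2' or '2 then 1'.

2 then 1

Order 1 then 2:
  1 Geminate Reduction: no change — [etistir]
  2 Palatal Assibilation: [etistir] → [esissir]
  result: [esissir]
Order 2 then 1:
  2 Palatal Assibilation: [etistir] → [esissir]
  1 Geminate Reduction: [esissir] → [esisir]
  result: [esisir]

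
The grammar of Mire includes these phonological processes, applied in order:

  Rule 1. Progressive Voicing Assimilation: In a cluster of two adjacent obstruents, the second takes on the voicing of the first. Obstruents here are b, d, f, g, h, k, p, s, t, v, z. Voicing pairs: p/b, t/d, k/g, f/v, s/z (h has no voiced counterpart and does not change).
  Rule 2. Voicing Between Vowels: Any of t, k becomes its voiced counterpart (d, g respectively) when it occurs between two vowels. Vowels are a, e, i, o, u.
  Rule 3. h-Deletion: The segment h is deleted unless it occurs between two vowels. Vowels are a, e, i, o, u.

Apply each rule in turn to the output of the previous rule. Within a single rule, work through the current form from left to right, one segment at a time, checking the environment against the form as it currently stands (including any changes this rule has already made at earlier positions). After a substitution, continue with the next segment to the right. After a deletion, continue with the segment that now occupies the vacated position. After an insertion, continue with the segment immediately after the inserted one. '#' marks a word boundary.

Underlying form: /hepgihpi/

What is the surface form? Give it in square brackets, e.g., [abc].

[epkipi]

Rule 1 Progressive Voicing Assimilation: [hepgihpi] → [hepkihpi]
Rule 2 Voicing Between Vowels: no change — [hepkihpi]
Rule 3 h-Deletion: [hepkihpi] → [epkipi]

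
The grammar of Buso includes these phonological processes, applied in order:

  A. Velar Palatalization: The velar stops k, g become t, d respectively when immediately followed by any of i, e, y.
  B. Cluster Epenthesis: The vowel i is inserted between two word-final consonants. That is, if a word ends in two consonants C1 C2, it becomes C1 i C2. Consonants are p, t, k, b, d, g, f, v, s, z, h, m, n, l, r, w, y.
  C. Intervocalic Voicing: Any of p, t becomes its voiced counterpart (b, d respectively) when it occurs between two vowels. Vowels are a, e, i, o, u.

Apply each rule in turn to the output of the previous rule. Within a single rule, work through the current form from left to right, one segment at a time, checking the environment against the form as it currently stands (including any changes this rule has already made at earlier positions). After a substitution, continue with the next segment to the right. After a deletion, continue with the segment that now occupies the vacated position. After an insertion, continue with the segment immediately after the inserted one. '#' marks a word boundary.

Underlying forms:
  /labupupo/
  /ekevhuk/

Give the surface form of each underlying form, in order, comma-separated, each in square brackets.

/labupupo/:
  A Velar Palatalization: no change — [labupupo]
  B Cluster Epenthesis: no change — [labupupo]
  C Intervocalic Voicing: [labupupo] → [labububo]
/ekevhuk/:
  A Velar Palatalization: [ekevhuk] → [etevhuk]
  B Cluster Epenthesis: no change — [etevhuk]
  C Intervocalic Voicing: [etevhuk] → [edevhuk]

[labububo], [edevhuk]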